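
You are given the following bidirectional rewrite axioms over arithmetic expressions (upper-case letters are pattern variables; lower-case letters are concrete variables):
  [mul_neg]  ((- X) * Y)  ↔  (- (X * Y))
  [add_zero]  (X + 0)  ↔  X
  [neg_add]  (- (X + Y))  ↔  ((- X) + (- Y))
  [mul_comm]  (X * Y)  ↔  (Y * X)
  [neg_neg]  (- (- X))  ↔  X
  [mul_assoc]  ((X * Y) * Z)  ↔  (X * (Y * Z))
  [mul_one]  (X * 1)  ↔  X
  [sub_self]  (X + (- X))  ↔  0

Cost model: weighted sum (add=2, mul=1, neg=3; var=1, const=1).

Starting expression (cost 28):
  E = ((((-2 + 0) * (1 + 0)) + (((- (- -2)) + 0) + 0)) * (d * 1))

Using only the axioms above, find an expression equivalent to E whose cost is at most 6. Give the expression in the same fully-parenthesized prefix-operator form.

step 1: add_zero (→) rewrites (((- (- -2)) + 0) + 0) into ((- (- -2)) + 0), now ((((-2 + 0) * (1 + 0)) + ((- (- -2)) + 0)) * (d * 1))
step 2: add_zero (→) rewrites (1 + 0) into 1, now ((((-2 + 0) * 1) + ((- (- -2)) + 0)) * (d * 1))
step 3: add_zero (→) rewrites (-2 + 0) into -2, now (((-2 * 1) + ((- (- -2)) + 0)) * (d * 1))
step 4: neg_neg (→) rewrites (- (- -2)) into -2, now (((-2 * 1) + (-2 + 0)) * (d * 1))
step 5: mul_one (→) rewrites (d * 1) into d, now (((-2 * 1) + (-2 + 0)) * d)
step 6: add_zero (→) rewrites (-2 + 0) into -2, now (((-2 * 1) + -2) * d)
step 7: mul_one (→) rewrites (-2 * 1) into -2, reaching cost 6 (bound 6)

((-2 + -2) * d)   [cost 6]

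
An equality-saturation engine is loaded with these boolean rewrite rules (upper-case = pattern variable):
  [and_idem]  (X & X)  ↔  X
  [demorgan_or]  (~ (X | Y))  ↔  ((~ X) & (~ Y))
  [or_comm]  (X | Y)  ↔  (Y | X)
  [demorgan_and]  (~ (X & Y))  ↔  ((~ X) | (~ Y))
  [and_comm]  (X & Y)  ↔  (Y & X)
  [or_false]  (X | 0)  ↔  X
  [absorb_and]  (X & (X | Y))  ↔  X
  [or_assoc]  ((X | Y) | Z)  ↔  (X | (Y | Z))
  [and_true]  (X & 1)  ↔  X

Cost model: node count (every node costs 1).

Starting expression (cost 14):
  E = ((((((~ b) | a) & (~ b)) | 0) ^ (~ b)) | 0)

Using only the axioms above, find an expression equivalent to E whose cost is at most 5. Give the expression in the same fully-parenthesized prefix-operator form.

1. [or_false →] ((((((~ b) | a) & (~ b)) | 0) ^ (~ b)) | 0)  →  (((((~ b) | a) & (~ b)) | 0) ^ (~ b))
2. [and_comm →] (((~ b) | a) & (~ b))  →  ((~ b) & ((~ b) | a));  E = ((((~ b) & ((~ b) | a)) | 0) ^ (~ b))
3. [or_false →] (((~ b) & ((~ b) | a)) | 0)  →  ((~ b) & ((~ b) | a));  E = (((~ b) & ((~ b) | a)) ^ (~ b))
4. [absorb_and →] ((~ b) & ((~ b) | a))  →  (~ b);  cost 5 ≤ 5, done

((~ b) ^ (~ b))   [cost 5]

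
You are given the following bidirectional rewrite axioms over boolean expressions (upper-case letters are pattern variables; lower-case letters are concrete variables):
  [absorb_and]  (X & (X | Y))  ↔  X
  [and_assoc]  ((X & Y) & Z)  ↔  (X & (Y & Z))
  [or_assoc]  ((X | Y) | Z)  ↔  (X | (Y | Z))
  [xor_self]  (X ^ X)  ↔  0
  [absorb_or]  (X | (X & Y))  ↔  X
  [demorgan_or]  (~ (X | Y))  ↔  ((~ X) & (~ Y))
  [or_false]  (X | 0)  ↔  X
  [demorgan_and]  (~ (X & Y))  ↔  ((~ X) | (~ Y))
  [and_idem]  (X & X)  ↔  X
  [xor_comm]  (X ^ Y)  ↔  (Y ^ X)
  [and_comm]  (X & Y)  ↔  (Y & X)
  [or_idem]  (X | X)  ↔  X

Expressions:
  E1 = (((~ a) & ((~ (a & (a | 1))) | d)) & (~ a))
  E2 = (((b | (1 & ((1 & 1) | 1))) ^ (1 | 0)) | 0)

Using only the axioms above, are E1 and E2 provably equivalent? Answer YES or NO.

NO

All listed rules preserve value, hence provable equivalence implies equal values everywhere; look for a separating assignment.
a=0, b=0, d=0 gives E1 ↦ 1, E2 ↦ 0; values differ ⇒ not provably equivalent.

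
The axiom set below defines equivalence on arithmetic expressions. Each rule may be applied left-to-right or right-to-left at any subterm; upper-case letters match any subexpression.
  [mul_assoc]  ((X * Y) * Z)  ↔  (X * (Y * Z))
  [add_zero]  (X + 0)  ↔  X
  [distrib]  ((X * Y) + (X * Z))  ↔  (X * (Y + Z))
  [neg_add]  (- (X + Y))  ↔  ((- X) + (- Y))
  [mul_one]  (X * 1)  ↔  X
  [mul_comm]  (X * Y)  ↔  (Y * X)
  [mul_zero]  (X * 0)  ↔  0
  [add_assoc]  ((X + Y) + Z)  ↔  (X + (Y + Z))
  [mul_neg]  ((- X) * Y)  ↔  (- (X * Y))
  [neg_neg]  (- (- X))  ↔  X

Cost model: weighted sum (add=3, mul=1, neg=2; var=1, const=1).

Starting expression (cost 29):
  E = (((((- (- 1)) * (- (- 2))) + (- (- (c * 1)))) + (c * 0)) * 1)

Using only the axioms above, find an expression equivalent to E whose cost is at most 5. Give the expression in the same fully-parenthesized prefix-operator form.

(1) (((((- (- 1)) * (- (- 2))) + (- (- (c * 1)))) + (c * 0)) * 1)  =[mul_one →]=  ((((- (- 1)) * (- (- 2))) + (- (- (c * 1)))) + (c * 0))
(2) (c * 0)  =[mul_zero →]=  0    ⊢ ((((- (- 1)) * (- (- 2))) + (- (- (c * 1)))) + 0)
(3) (- (- 1))  =[neg_neg →]=  1    ⊢ (((1 * (- (- 2))) + (- (- (c * 1)))) + 0)
(4) (c * 1)  =[mul_one →]=  c    ⊢ (((1 * (- (- 2))) + (- (- c))) + 0)
(5) (((1 * (- (- 2))) + (- (- c))) + 0)  =[add_zero →]=  ((1 * (- (- 2))) + (- (- c)))
(6) (1 * (- (- 2)))  =[mul_comm →]=  ((- (- 2)) * 1)    ⊢ (((- (- 2)) * 1) + (- (- c)))
(7) ((- (- 2)) * 1)  =[mul_one →]=  (- (- 2))    ⊢ ((- (- 2)) + (- (- c)))
(8) (- (- 2))  =[neg_neg →]=  2    ⊢ (2 + (- (- c)))
(9) (- (- c))  =[neg_neg →]=  c    ⊢ cost 5, within 5

(2 + c)   [cost 5]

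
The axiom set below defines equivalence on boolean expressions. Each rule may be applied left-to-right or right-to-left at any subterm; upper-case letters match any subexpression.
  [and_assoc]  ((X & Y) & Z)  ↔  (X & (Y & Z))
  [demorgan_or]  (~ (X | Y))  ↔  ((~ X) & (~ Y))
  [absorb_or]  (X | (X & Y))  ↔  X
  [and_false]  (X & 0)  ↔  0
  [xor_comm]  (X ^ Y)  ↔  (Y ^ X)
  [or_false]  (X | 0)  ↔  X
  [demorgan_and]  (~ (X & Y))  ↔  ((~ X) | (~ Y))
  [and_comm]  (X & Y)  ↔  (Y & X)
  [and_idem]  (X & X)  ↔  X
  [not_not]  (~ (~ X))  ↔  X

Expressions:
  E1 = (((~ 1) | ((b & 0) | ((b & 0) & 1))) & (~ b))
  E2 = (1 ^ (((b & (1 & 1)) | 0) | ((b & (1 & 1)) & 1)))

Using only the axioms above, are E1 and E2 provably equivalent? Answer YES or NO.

Every axiom is a valid identity, so a rewrite proof would force E1 and E2 to agree under every assignment.
At b=0: E1 = 0 but E2 = 1; they differ, so no derivation exists.

NO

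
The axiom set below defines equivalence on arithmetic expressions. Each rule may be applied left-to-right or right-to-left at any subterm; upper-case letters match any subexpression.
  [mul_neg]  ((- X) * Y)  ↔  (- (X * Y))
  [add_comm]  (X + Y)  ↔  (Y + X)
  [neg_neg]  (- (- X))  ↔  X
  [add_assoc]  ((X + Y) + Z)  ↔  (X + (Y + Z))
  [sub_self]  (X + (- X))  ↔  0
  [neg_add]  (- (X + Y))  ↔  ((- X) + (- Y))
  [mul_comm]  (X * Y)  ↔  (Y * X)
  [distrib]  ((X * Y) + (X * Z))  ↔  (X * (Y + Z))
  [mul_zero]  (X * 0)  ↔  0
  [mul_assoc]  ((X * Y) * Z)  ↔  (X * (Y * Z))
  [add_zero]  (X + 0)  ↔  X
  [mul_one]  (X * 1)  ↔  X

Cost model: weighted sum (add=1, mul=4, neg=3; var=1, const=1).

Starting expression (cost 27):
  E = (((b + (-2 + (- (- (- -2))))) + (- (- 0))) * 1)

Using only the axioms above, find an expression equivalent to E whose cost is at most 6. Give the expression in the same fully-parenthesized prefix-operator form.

1. [neg_neg →] (- (- -2))  →  -2;  E = (((b + (-2 + (- -2))) + (- (- 0))) * 1)
2. [sub_self →] (-2 + (- -2))  →  0;  E = (((b + 0) + (- (- 0))) * 1)
3. [add_zero →] (b + 0)  →  b;  E = ((b + (- (- 0))) * 1)
4. [neg_neg →] (- (- 0))  →  0;  E = ((b + 0) * 1)
5. [add_zero →] (b + 0)  →  b;  cost 6 ≤ 6, done

(b * 1)   [cost 6]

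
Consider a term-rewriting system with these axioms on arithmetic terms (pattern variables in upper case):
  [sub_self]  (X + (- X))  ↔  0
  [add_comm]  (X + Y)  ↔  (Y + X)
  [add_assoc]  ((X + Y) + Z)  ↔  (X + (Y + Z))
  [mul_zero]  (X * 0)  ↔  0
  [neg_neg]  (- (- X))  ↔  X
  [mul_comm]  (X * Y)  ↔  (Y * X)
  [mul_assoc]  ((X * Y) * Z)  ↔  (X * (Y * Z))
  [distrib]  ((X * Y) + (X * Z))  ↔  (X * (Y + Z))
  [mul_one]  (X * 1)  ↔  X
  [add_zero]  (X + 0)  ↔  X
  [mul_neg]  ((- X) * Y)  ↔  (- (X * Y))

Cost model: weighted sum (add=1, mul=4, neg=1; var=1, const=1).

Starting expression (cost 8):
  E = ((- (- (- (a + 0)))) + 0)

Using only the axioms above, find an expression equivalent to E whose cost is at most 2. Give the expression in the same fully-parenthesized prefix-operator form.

step 1: add_zero (→) rewrites ((- (- (- (a + 0)))) + 0) into (- (- (- (a + 0))))
step 2: add_zero (→) rewrites (a + 0) into a, now (- (- (- a)))
step 3: neg_neg (→) rewrites (- (- (- a))) into (- a), reaching cost 2 (bound 2)

(- a)   [cost 2]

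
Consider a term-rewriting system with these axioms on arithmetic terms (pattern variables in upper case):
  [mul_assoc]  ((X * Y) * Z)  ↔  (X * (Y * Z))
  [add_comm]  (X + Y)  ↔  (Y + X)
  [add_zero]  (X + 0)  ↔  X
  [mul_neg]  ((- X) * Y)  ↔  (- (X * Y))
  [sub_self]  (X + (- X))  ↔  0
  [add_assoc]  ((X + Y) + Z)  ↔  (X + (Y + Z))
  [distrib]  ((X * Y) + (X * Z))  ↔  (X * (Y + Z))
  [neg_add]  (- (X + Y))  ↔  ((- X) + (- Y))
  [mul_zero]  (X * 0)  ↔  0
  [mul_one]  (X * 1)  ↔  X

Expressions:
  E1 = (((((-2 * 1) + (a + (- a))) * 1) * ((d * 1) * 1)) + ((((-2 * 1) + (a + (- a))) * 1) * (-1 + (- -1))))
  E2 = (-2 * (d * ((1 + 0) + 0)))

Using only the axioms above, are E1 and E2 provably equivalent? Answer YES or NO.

YES

(1) (((((-2 * 1) + (a + (- a))) * 1) * ((d * 1) * 1)) + ((((-2 * 1) + (a + (- a))) * 1) * (-1 + (- -1))))  =[distrib →]=  ((((-2 * 1) + (a + (- a))) * 1) * (((d * 1) * 1) + (-1 + (- -1))))
(2) (d * 1)  =[mul_one →]=  d    ⊢ ((((-2 * 1) + (a + (- a))) * 1) * ((d * 1) + (-1 + (- -1))))
(3) (a + (- a))  =[sub_self →]=  0    ⊢ ((((-2 * 1) + 0) * 1) * ((d * 1) + (-1 + (- -1))))
(4) (d * 1)  =[mul_one →]=  d    ⊢ ((((-2 * 1) + 0) * 1) * (d + (-1 + (- -1))))
(5) (((-2 * 1) + 0) * 1)  =[mul_one →]=  ((-2 * 1) + 0)    ⊢ (((-2 * 1) + 0) * (d + (-1 + (- -1))))
(6) (-1 + (- -1))  =[sub_self →]=  0    ⊢ (((-2 * 1) + 0) * (d + 0))
(7) (-2 * 1)  =[mul_one →]=  -2    ⊢ ((-2 + 0) * (d + 0))
(8) (d + 0)  =[add_zero →]=  d    ⊢ ((-2 + 0) * d)
(9) (-2 + 0)  =[add_zero →]=  -2    ⊢ (-2 * d)
(10) d  =[mul_one ←]=  (d * 1)    ⊢ (-2 * (d * 1))
(11) 1  =[add_zero ←]=  (1 + 0)    ⊢ (-2 * (d * (1 + 0)))
(12) (1 + 0)  =[add_zero ←]=  ((1 + 0) + 0)    ⊢ E2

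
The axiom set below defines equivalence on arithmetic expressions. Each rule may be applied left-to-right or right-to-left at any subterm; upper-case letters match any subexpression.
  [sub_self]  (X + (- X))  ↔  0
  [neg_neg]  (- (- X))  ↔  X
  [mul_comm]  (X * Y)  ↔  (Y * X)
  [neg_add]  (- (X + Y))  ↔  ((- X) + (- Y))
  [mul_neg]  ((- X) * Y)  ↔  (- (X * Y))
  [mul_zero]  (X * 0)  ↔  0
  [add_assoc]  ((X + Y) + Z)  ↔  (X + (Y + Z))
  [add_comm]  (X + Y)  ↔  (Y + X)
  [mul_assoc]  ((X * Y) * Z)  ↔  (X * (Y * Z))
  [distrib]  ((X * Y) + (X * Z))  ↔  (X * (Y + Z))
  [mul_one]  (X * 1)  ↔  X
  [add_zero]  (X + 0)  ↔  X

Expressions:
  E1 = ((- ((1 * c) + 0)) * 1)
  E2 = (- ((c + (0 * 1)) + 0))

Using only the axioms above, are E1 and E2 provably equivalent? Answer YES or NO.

YES

step 1: add_zero (→) rewrites ((1 * c) + 0) into (1 * c), now ((- (1 * c)) * 1)
step 2: mul_one (→) rewrites ((- (1 * c)) * 1) into (- (1 * c))
step 3: mul_comm (→) rewrites (1 * c) into (c * 1), now (- (c * 1))
step 4: mul_one (→) rewrites (c * 1) into c, now (- c)
step 5: add_zero (←) rewrites c into (c + 0), now (- (c + 0))
step 6: mul_one (←) rewrites 0 into (0 * 1), now (- (c + (0 * 1)))
step 7: add_zero (←) rewrites (c + (0 * 1)) into ((c + (0 * 1)) + 0), which is E2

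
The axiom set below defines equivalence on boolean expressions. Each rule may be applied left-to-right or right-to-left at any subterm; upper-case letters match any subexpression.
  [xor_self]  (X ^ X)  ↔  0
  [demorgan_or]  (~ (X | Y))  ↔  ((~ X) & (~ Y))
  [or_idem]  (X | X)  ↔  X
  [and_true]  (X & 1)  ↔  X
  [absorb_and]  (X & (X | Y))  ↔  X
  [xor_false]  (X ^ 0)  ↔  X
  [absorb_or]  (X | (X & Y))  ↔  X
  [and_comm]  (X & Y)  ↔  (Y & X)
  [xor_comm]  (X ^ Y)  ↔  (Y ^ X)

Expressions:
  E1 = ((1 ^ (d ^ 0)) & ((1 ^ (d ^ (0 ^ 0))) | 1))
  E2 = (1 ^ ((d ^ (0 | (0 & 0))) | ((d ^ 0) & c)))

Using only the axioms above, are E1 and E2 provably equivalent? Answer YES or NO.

step 1: xor_false (→) rewrites (0 ^ 0) into 0, now ((1 ^ (d ^ 0)) & ((1 ^ (d ^ 0)) | 1))
step 2: absorb_and (→) rewrites ((1 ^ (d ^ 0)) & ((1 ^ (d ^ 0)) | 1)) into (1 ^ (d ^ 0))
step 3: absorb_or (←) rewrites (d ^ 0) into ((d ^ 0) | ((d ^ 0) & c)), now (1 ^ ((d ^ 0) | ((d ^ 0) & c)))
step 4: absorb_or (←) rewrites 0 into (0 | (0 & 0)), which is E2

YES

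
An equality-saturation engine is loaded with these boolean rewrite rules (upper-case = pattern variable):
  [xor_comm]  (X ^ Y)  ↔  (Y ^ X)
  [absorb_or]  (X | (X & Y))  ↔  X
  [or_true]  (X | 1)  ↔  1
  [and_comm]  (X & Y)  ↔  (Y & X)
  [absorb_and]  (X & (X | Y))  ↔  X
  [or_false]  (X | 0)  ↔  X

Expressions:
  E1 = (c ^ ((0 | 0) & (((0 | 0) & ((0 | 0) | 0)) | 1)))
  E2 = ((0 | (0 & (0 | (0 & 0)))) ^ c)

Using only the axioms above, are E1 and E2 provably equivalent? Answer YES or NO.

YES

step 1: absorb_and (→) rewrites ((0 | 0) & ((0 | 0) | 0)) into (0 | 0), now (c ^ ((0 | 0) & ((0 | 0) | 1)))
step 2: absorb_and (→) rewrites ((0 | 0) & ((0 | 0) | 1)) into (0 | 0), now (c ^ (0 | 0))
step 3: or_false (→) rewrites (0 | 0) into 0, now (c ^ 0)
step 4: xor_comm (→) rewrites (c ^ 0) into (0 ^ c)
step 5: absorb_or (←) rewrites 0 into (0 | (0 & 0)), now ((0 | (0 & 0)) ^ c)
step 6: absorb_or (←) rewrites 0 into (0 | (0 & 0)), which is E2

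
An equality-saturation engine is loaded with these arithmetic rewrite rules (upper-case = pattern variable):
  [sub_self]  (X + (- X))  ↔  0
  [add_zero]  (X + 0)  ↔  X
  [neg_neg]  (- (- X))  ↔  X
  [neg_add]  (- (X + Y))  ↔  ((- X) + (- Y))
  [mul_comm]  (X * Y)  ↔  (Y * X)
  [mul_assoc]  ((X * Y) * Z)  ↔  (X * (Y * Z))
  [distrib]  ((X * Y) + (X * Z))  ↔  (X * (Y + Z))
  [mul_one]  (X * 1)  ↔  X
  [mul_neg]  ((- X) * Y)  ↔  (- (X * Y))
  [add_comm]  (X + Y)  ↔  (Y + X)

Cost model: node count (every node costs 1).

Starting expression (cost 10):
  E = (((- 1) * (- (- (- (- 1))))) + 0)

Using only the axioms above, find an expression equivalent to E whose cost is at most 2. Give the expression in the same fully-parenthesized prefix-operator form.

(- 1)   [cost 2]

1. [add_zero →] (((- 1) * (- (- (- (- 1))))) + 0)  →  ((- 1) * (- (- (- (- 1)))))
2. [neg_neg →] (- (- 1))  →  1;  E = ((- 1) * (- (- 1)))
3. [neg_neg →] (- (- 1))  →  1;  E = ((- 1) * 1)
4. [mul_one →] ((- 1) * 1)  →  (- 1);  cost 2 ≤ 2, done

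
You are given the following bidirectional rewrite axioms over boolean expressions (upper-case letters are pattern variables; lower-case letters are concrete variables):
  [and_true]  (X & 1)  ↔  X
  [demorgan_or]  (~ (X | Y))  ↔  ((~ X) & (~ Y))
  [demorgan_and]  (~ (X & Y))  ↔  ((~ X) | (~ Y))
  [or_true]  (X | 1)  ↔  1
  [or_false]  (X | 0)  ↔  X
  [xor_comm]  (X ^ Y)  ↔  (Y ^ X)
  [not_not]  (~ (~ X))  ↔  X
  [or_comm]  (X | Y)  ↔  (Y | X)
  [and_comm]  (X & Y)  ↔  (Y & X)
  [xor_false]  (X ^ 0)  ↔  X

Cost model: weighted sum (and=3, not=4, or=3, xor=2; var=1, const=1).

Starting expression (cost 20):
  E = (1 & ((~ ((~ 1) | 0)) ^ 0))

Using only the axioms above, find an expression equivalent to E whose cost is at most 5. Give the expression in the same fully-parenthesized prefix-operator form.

step 1: xor_false (→) rewrites ((~ ((~ 1) | 0)) ^ 0) into (~ ((~ 1) | 0)), now (1 & (~ ((~ 1) | 0)))
step 2: or_false (→) rewrites ((~ 1) | 0) into (~ 1), now (1 & (~ (~ 1)))
step 3: not_not (→) rewrites (~ (~ 1)) into 1, reaching cost 5 (bound 5)

(1 & 1)   [cost 5]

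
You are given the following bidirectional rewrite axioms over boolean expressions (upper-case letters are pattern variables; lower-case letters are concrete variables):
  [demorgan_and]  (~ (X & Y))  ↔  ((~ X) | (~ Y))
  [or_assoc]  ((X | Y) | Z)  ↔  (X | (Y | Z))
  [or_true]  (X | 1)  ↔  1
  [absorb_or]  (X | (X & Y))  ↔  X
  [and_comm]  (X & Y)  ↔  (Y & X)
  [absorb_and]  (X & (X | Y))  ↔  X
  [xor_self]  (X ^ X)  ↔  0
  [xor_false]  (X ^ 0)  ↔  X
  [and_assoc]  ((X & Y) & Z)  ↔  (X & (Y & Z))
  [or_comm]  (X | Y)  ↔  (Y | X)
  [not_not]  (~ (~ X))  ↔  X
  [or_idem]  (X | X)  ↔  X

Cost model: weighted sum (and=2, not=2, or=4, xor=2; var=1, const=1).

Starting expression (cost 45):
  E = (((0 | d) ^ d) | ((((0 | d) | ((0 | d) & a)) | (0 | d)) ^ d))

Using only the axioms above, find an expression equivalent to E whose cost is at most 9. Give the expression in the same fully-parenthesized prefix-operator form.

step 1: absorb_or (→) rewrites ((0 | d) | ((0 | d) & a)) into (0 | d), now (((0 | d) ^ d) | (((0 | d) | (0 | d)) ^ d))
step 2: or_idem (→) rewrites ((0 | d) | (0 | d)) into (0 | d), now (((0 | d) ^ d) | ((0 | d) ^ d))
step 3: or_idem (→) rewrites (((0 | d) ^ d) | ((0 | d) ^ d)) into ((0 | d) ^ d), reaching cost 9 (bound 9)

((0 | d) ^ d)   [cost 9]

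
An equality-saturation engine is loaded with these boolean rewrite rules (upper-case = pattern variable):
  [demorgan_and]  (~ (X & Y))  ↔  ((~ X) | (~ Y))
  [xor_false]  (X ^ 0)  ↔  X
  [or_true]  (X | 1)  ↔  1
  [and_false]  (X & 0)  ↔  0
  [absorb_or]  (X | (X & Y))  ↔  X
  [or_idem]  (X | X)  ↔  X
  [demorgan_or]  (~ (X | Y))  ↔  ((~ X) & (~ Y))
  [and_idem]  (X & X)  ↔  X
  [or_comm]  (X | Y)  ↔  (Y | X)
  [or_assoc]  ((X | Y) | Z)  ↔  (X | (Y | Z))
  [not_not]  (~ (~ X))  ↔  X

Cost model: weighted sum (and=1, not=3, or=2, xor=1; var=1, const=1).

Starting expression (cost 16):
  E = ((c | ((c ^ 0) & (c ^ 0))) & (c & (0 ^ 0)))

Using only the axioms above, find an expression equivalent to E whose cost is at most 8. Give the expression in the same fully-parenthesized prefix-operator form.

1. [and_idem →] ((c ^ 0) & (c ^ 0))  →  (c ^ 0);  E = ((c | (c ^ 0)) & (c & (0 ^ 0)))
2. [xor_false →] (c ^ 0)  →  c;  E = ((c | c) & (c & (0 ^ 0)))
3. [xor_false →] (0 ^ 0)  →  0;  cost 8 ≤ 8, done

((c | c) & (c & 0))   [cost 8]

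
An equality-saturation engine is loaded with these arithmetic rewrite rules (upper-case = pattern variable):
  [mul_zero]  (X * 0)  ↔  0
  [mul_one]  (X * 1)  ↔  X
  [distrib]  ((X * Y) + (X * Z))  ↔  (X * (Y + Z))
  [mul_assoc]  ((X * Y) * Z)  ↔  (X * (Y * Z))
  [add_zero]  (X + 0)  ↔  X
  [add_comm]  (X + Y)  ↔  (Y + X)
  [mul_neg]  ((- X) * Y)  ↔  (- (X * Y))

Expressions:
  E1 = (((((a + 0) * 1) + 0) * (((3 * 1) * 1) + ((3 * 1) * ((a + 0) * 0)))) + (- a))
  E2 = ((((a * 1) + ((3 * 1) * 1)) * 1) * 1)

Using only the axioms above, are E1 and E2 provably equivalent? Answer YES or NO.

Every axiom is a valid identity, so a rewrite proof would force E1 and E2 to agree under every assignment.
At a=0: E1 = 0 but E2 = 3; they differ, so no derivation exists.

NO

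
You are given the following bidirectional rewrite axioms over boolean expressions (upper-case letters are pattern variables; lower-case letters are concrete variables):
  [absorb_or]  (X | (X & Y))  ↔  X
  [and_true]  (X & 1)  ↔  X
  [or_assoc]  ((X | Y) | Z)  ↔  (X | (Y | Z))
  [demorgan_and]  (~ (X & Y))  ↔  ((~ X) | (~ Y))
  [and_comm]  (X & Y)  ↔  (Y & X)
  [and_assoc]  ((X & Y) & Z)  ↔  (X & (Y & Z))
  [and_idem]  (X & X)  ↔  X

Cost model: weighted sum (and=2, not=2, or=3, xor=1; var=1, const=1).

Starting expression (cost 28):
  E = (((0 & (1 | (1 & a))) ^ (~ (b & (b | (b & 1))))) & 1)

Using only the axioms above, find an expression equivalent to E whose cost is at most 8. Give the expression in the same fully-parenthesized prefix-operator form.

((0 & 1) ^ (~ b))   [cost 8]

1. [absorb_or →] (b | (b & 1))  →  b;  E = (((0 & (1 | (1 & a))) ^ (~ (b & b))) & 1)
2. [and_idem →] (b & b)  →  b;  E = (((0 & (1 | (1 & a))) ^ (~ b)) & 1)
3. [absorb_or →] (1 | (1 & a))  →  1;  E = (((0 & 1) ^ (~ b)) & 1)
4. [and_true →] (((0 & 1) ^ (~ b)) & 1)  →  ((0 & 1) ^ (~ b));  cost 8 ≤ 8, done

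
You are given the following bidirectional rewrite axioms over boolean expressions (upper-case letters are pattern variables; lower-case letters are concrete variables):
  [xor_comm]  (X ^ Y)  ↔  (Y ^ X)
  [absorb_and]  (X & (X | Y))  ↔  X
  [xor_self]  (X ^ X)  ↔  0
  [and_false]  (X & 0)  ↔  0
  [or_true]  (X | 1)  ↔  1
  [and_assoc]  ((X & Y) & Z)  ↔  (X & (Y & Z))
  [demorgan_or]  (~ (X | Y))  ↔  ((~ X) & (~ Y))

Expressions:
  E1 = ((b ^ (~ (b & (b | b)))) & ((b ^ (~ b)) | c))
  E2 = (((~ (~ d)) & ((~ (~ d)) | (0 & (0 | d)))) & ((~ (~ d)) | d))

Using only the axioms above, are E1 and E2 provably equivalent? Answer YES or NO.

Every axiom is a valid identity, so a rewrite proof would force E1 and E2 to agree under every assignment.
At b=0, c=0, d=0: E1 = 1 but E2 = 0; they differ, so no derivation exists.

NO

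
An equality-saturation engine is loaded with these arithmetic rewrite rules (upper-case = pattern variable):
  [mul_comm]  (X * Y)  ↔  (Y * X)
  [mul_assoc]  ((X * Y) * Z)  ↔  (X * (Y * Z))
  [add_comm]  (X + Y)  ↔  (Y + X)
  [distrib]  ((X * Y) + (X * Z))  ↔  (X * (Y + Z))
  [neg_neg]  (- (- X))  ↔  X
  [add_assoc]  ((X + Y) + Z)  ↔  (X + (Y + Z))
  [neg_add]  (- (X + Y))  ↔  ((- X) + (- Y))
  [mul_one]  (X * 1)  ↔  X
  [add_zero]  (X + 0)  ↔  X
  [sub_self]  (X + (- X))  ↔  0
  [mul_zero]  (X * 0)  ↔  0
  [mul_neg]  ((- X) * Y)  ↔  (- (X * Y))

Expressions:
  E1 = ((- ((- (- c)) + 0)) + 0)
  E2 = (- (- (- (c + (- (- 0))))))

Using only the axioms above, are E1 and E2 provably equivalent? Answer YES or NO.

step 1: neg_neg (→) rewrites (- (- c)) into c, now ((- (c + 0)) + 0)
step 2: add_zero (→) rewrites ((- (c + 0)) + 0) into (- (c + 0))
step 3: add_zero (→) rewrites (c + 0) into c, now (- c)
step 4: neg_neg (←) rewrites (- c) into (- (- (- c)))
step 5: add_zero (←) rewrites c into (c + 0), now (- (- (- (c + 0))))
step 6: neg_neg (←) rewrites 0 into (- (- 0)), which is E2

YES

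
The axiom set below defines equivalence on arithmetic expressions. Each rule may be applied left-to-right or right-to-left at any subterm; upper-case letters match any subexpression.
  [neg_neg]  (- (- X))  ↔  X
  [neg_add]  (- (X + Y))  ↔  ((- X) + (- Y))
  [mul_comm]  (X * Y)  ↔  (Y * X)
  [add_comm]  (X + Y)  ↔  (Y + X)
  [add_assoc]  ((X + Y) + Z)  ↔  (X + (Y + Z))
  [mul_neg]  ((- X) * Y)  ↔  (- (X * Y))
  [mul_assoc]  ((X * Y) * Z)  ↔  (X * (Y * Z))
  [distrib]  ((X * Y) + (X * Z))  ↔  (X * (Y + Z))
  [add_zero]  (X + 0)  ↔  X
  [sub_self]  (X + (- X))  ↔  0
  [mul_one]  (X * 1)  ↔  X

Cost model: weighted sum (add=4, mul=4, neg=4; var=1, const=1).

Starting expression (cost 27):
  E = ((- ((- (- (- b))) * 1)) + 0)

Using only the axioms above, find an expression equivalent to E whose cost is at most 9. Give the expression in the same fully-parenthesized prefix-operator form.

(1) ((- (- (- b))) * 1)  =[mul_one →]=  (- (- (- b)))    ⊢ ((- (- (- (- b)))) + 0)
(2) ((- (- (- (- b)))) + 0)  =[add_zero →]=  (- (- (- (- b))))
(3) (- (- b))  =[neg_neg →]=  b    ⊢ cost 9, within 9

(- (- b))   [cost 9]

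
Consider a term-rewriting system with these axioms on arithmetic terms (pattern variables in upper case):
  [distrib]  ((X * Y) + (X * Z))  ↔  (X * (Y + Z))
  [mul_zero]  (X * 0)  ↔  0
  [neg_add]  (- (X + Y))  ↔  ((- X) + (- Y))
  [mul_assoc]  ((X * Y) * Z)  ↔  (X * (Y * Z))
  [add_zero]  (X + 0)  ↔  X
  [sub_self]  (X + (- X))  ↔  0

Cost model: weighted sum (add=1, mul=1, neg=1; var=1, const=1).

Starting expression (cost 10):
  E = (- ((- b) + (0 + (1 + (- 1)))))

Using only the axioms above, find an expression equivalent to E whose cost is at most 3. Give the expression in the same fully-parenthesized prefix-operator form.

1. [sub_self →] (1 + (- 1))  →  0;  E = (- ((- b) + (0 + 0)))
2. [add_zero →] (0 + 0)  →  0;  E = (- ((- b) + 0))
3. [add_zero →] ((- b) + 0)  →  (- b);  cost 3 ≤ 3, done

(- (- b))   [cost 3]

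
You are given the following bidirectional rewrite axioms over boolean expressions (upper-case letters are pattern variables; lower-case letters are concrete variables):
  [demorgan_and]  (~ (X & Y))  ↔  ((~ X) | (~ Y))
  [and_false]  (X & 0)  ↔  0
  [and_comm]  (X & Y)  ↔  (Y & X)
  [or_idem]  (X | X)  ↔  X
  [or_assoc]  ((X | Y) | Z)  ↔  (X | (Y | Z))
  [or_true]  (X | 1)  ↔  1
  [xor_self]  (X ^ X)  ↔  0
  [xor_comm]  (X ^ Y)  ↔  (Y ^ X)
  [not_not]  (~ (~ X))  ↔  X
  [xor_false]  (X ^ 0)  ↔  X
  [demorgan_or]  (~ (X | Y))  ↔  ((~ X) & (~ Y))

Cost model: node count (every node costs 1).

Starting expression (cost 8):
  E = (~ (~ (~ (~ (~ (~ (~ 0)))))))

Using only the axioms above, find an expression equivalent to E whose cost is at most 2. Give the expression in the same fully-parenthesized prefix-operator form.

1. [not_not →] (~ (~ (~ (~ (~ (~ 0))))))  →  (~ (~ (~ (~ 0))));  E = (~ (~ (~ (~ (~ 0)))))
2. [not_not →] (~ (~ (~ (~ (~ 0)))))  →  (~ (~ (~ 0)))
3. [not_not →] (~ (~ (~ 0)))  →  (~ 0);  cost 2 ≤ 2, done

(~ 0)   [cost 2]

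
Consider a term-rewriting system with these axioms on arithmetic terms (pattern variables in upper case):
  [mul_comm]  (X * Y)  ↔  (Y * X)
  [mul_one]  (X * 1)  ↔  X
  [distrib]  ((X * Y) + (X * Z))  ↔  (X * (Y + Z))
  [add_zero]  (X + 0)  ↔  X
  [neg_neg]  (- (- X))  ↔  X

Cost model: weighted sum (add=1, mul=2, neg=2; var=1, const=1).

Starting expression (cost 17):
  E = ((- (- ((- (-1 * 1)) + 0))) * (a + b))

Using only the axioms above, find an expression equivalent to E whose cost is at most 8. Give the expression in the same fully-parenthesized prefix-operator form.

step 1: neg_neg (→) rewrites (- (- ((- (-1 * 1)) + 0))) into ((- (-1 * 1)) + 0), now (((- (-1 * 1)) + 0) * (a + b))
step 2: add_zero (→) rewrites ((- (-1 * 1)) + 0) into (- (-1 * 1)), now ((- (-1 * 1)) * (a + b))
step 3: mul_one (→) rewrites (-1 * 1) into -1, reaching cost 8 (bound 8)

((- -1) * (a + b))   [cost 8]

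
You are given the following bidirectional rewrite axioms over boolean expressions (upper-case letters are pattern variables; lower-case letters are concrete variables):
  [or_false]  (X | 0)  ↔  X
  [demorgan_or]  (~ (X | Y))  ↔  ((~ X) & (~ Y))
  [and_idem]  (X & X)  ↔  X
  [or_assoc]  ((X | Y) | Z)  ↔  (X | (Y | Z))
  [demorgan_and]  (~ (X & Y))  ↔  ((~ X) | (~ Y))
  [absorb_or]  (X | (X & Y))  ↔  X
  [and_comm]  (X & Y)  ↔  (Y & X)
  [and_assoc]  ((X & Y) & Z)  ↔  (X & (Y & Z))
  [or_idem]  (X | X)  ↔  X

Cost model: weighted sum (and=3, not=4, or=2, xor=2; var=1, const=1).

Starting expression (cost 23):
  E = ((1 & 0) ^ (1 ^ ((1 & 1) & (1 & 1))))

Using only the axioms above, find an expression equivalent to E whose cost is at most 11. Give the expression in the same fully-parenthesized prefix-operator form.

(1) (1 & 0)  =[and_comm →]=  (0 & 1)    ⊢ ((0 & 1) ^ (1 ^ ((1 & 1) & (1 & 1))))
(2) ((1 & 1) & (1 & 1))  =[and_idem →]=  (1 & 1)    ⊢ ((0 & 1) ^ (1 ^ (1 & 1)))
(3) (1 & 1)  =[and_idem →]=  1    ⊢ cost 11, within 11

((0 & 1) ^ (1 ^ 1))   [cost 11]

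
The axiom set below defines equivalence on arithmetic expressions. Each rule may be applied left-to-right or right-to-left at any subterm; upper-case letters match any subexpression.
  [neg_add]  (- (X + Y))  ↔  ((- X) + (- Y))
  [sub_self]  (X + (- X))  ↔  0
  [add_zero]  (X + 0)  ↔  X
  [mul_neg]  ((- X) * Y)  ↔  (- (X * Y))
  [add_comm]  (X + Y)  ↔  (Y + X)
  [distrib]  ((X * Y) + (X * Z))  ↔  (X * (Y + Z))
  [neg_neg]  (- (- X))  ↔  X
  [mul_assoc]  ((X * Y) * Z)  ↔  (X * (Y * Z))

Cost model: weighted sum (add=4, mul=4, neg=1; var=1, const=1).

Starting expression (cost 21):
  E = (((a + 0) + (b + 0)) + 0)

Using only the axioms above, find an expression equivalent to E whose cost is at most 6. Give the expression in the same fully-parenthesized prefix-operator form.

step 1: add_zero (→) rewrites (((a + 0) + (b + 0)) + 0) into ((a + 0) + (b + 0))
step 2: add_zero (→) rewrites (a + 0) into a, now (a + (b + 0))
step 3: add_zero (→) rewrites (b + 0) into b, reaching cost 6 (bound 6)

(a + b)   [cost 6]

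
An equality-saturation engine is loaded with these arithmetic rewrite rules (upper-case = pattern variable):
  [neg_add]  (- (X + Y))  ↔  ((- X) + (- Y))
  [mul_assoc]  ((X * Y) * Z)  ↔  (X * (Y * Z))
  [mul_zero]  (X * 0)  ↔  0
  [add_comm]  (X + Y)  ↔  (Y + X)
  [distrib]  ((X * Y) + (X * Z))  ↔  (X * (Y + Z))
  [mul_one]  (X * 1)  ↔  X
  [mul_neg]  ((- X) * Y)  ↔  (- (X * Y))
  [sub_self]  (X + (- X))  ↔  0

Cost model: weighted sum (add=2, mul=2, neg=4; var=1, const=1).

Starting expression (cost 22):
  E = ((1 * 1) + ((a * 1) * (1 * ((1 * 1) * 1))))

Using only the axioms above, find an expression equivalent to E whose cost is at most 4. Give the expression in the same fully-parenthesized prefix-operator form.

(1) ((1 * 1) * 1)  =[mul_one →]=  (1 * 1)    ⊢ ((1 * 1) + ((a * 1) * (1 * (1 * 1))))
(2) (1 * 1)  =[mul_one →]=  1    ⊢ ((1 * 1) + ((a * 1) * (1 * 1)))
(3) (1 * 1)  =[mul_one →]=  1    ⊢ ((1 * 1) + ((a * 1) * 1))
(4) ((a * 1) * 1)  =[mul_one →]=  (a * 1)    ⊢ ((1 * 1) + (a * 1))
(5) ((1 * 1) + (a * 1))  =[add_comm →]=  ((a * 1) + (1 * 1))
(6) (1 * 1)  =[mul_one →]=  1    ⊢ ((a * 1) + 1)
(7) (a * 1)  =[mul_one →]=  a    ⊢ cost 4, within 4

(a + 1)   [cost 4]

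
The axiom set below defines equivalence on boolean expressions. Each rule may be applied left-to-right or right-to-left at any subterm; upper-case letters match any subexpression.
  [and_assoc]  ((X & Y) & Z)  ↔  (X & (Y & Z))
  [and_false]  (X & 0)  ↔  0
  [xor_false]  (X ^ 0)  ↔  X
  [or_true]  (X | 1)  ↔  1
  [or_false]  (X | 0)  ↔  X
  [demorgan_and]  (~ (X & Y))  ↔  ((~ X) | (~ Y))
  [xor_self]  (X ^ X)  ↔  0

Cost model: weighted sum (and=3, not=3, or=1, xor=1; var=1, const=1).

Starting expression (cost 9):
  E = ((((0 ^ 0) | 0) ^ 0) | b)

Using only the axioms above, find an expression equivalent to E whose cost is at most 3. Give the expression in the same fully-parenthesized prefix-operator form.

step 1: or_false (→) rewrites ((0 ^ 0) | 0) into (0 ^ 0), now (((0 ^ 0) ^ 0) | b)
step 2: xor_false (→) rewrites ((0 ^ 0) ^ 0) into (0 ^ 0), now ((0 ^ 0) | b)
step 3: xor_false (→) rewrites (0 ^ 0) into 0, reaching cost 3 (bound 3)

(0 | b)   [cost 3]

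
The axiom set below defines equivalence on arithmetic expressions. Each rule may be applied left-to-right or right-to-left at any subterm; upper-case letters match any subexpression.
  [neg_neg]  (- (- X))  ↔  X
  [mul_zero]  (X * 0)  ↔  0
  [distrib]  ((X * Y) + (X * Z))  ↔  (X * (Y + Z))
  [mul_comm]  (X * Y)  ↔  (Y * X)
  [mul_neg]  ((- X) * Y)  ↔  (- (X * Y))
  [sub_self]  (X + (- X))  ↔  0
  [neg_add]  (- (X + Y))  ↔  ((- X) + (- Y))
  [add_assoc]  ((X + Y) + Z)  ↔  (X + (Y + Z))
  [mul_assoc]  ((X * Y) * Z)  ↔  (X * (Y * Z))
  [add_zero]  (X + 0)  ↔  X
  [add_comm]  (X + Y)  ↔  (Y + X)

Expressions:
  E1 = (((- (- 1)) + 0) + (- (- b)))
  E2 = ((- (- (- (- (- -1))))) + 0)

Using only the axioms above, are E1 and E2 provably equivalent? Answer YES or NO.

The axioms are sound identities: if E1 ↔* E2 then E1 and E2 evaluate identically under any assignment.
Under b=1: E1 evaluates to 2, E2 to 1. Distinct ⇒ no rewrite sequence connects them.

NO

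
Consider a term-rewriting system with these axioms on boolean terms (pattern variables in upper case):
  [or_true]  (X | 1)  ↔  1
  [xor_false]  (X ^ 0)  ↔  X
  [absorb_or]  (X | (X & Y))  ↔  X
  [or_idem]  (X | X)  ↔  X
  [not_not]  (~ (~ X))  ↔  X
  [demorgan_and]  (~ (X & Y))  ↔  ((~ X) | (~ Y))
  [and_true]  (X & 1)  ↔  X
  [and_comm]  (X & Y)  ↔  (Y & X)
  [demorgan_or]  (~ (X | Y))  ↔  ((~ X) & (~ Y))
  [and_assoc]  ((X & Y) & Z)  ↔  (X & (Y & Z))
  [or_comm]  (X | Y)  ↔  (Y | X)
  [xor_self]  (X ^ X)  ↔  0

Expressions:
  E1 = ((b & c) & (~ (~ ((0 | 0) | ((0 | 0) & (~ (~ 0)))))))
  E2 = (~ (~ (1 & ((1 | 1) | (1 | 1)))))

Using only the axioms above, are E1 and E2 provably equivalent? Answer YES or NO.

NO

The axioms are sound identities: if E1 ↔* E2 then E1 and E2 evaluate identically under any assignment.
Under b=0, c=0: E1 evaluates to 0, E2 to 1. Distinct ⇒ no rewrite sequence connects them.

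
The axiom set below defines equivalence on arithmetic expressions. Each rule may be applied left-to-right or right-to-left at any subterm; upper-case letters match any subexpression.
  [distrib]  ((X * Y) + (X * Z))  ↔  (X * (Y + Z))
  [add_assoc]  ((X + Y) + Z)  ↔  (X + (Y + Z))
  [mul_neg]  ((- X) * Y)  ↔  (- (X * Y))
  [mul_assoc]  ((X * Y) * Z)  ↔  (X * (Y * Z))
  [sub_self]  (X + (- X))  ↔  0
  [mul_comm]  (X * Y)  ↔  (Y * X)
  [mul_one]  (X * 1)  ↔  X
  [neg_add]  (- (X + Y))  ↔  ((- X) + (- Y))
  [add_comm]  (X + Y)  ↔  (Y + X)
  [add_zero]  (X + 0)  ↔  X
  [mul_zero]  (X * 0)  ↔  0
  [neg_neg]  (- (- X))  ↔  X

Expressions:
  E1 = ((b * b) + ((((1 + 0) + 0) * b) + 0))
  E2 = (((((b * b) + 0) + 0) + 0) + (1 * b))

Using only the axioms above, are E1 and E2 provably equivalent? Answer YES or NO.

1. [add_zero →] (1 + 0)  →  1;  E1 = ((b * b) + (((1 + 0) * b) + 0))
2. [add_zero →] (1 + 0)  →  1;  E1 = ((b * b) + ((1 * b) + 0))
3. [add_zero →] ((1 * b) + 0)  →  (1 * b);  E1 = ((b * b) + (1 * b))
4. [add_zero ←] (b * b)  →  ((b * b) + 0);  E1 = (((b * b) + 0) + (1 * b))
5. [add_zero ←] (b * b)  →  ((b * b) + 0);  E1 = ((((b * b) + 0) + 0) + (1 * b))
6. [add_zero ←] (((b * b) + 0) + 0)  →  ((((b * b) + 0) + 0) + 0);  this is E2

YES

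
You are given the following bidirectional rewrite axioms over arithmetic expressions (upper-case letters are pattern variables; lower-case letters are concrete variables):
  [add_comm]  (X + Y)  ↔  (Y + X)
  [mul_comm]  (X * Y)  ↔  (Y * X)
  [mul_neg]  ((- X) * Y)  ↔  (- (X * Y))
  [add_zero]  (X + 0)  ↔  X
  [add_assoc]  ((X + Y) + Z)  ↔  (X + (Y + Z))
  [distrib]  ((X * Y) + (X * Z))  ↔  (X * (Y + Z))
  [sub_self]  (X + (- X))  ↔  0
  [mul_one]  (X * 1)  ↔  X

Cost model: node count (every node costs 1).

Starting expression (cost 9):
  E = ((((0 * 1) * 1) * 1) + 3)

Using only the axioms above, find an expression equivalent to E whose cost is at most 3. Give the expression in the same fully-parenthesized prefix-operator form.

(0 + 3)   [cost 3]

step 1: mul_one (→) rewrites ((0 * 1) * 1) into (0 * 1), now (((0 * 1) * 1) + 3)
step 2: mul_one (→) rewrites ((0 * 1) * 1) into (0 * 1), now ((0 * 1) + 3)
step 3: mul_one (→) rewrites (0 * 1) into 0, reaching cost 3 (bound 3)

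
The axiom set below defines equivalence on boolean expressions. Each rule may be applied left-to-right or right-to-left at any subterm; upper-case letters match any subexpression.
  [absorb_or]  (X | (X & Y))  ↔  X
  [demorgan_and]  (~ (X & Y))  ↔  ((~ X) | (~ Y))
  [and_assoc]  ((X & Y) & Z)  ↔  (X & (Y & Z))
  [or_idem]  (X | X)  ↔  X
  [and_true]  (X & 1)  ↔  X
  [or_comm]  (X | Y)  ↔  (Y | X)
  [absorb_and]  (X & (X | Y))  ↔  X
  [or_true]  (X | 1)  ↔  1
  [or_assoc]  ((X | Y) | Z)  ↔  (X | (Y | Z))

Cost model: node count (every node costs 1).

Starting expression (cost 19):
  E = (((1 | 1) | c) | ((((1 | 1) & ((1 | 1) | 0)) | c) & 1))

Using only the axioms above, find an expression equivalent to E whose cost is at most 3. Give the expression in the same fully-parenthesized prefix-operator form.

1. [absorb_and →] ((1 | 1) & ((1 | 1) | 0))  →  (1 | 1);  E = (((1 | 1) | c) | (((1 | 1) | c) & 1))
2. [absorb_or →] (((1 | 1) | c) | (((1 | 1) | c) & 1))  →  ((1 | 1) | c)
3. [or_idem →] (1 | 1)  →  1;  cost 3 ≤ 3, done

(1 | c)   [cost 3]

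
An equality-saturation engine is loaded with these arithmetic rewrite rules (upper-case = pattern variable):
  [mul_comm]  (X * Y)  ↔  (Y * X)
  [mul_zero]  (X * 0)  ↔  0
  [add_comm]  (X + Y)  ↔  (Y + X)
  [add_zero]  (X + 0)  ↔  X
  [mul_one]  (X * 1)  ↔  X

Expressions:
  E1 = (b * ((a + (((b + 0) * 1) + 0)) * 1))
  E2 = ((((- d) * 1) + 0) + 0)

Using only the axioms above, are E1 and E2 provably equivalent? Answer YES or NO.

All listed rules preserve value, hence provable equivalence implies equal values everywhere; look for a separating assignment.
a=0, b=0, d=1 gives E1 ↦ 0, E2 ↦ -1; values differ ⇒ not provably equivalent.

NO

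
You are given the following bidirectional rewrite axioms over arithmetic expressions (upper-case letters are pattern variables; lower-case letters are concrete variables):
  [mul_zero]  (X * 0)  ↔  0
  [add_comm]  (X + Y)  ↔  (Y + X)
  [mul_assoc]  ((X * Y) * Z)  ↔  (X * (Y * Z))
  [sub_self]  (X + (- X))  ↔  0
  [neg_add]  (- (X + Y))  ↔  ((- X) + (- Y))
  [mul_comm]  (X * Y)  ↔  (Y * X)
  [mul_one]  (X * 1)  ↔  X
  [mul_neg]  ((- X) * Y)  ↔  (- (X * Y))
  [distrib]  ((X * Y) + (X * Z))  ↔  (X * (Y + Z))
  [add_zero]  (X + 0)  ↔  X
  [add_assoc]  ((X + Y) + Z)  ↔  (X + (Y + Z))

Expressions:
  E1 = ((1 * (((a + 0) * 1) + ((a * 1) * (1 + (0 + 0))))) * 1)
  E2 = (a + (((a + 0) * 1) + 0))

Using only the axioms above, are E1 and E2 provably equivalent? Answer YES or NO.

(1) ((1 * (((a + 0) * 1) + ((a * 1) * (1 + (0 + 0))))) * 1)  =[mul_one →]=  (1 * (((a + 0) * 1) + ((a * 1) * (1 + (0 + 0)))))
(2) (0 + 0)  =[add_zero →]=  0    ⊢ (1 * (((a + 0) * 1) + ((a * 1) * (1 + 0))))
(3) ((a + 0) * 1)  =[mul_one →]=  (a + 0)    ⊢ (1 * ((a + 0) + ((a * 1) * (1 + 0))))
(4) (1 * ((a + 0) + ((a * 1) * (1 + 0))))  =[mul_comm →]=  (((a + 0) + ((a * 1) * (1 + 0))) * 1)
(5) (a + 0)  =[add_zero →]=  a    ⊢ ((a + ((a * 1) * (1 + 0))) * 1)
(6) (a * 1)  =[mul_one →]=  a    ⊢ ((a + (a * (1 + 0))) * 1)
(7) (1 + 0)  =[add_zero →]=  1    ⊢ ((a + (a * 1)) * 1)
(8) (a * 1)  =[mul_one →]=  a    ⊢ ((a + a) * 1)
(9) ((a + a) * 1)  =[mul_one →]=  (a + a)
(10) a  =[add_zero ←]=  (a + 0)    ⊢ (a + (a + 0))
(11) (a + 0)  =[add_zero ←]=  ((a + 0) + 0)    ⊢ (a + ((a + 0) + 0))
(12) (a + 0)  =[mul_one ←]=  ((a + 0) * 1)    ⊢ E2

YES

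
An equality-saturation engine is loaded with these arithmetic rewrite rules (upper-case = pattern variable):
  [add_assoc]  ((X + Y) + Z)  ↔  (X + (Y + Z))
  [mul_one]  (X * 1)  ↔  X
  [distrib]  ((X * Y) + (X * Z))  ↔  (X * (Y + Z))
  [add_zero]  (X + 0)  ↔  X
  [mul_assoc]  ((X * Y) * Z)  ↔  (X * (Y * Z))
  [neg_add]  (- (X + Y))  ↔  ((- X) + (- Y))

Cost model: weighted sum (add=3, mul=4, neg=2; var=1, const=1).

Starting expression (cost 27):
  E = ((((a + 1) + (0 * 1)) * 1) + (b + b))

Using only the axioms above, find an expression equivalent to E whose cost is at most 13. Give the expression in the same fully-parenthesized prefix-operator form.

step 1: mul_one (→) rewrites (0 * 1) into 0, now ((((a + 1) + 0) * 1) + (b + b))
step 2: mul_one (→) rewrites (((a + 1) + 0) * 1) into ((a + 1) + 0), now (((a + 1) + 0) + (b + b))
step 3: add_zero (→) rewrites ((a + 1) + 0) into (a + 1), reaching cost 13 (bound 13)

((a + 1) + (b + b))   [cost 13]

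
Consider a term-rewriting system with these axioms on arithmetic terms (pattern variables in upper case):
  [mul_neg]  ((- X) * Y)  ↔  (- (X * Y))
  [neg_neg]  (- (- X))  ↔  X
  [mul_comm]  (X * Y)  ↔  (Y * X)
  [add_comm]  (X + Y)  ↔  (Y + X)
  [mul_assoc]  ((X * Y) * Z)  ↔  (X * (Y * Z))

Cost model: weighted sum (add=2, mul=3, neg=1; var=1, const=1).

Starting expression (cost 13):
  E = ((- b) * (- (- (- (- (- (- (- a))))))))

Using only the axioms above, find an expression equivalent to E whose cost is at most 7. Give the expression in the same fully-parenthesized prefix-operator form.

((- b) * (- a))   [cost 7]

step 1: neg_neg (→) rewrites (- (- (- a))) into (- a), now ((- b) * (- (- (- (- (- a))))))
step 2: neg_neg (→) rewrites (- (- (- (- a)))) into (- (- a)), now ((- b) * (- (- (- a))))
step 3: neg_neg (→) rewrites (- (- (- a))) into (- a), reaching cost 7 (bound 7)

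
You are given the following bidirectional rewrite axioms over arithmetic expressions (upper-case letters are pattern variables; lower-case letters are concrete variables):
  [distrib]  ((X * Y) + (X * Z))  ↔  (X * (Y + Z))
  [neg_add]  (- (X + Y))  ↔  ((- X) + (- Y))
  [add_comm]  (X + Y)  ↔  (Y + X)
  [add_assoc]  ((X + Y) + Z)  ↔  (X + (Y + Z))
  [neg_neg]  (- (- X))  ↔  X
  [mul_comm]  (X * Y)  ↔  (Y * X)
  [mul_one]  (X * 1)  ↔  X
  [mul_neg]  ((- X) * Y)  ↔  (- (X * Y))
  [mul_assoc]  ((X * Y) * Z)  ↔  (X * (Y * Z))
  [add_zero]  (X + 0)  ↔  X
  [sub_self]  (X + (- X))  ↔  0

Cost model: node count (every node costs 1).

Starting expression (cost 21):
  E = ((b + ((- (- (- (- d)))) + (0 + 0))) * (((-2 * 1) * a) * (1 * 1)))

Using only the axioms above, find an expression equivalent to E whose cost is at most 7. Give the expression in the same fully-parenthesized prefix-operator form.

1. [neg_neg →] (- (- (- d)))  →  (- d);  E = ((b + ((- (- d)) + (0 + 0))) * (((-2 * 1) * a) * (1 * 1)))
2. [mul_one →] (-2 * 1)  →  -2;  E = ((b + ((- (- d)) + (0 + 0))) * ((-2 * a) * (1 * 1)))
3. [neg_neg →] (- (- d))  →  d;  E = ((b + (d + (0 + 0))) * ((-2 * a) * (1 * 1)))
4. [mul_one →] (1 * 1)  →  1;  E = ((b + (d + (0 + 0))) * ((-2 * a) * 1))
5. [add_zero →] (0 + 0)  →  0;  E = ((b + (d + 0)) * ((-2 * a) * 1))
6. [mul_comm →] (-2 * a)  →  (a * -2);  E = ((b + (d + 0)) * ((a * -2) * 1))
7. [mul_one →] ((a * -2) * 1)  →  (a * -2);  E = ((b + (d + 0)) * (a * -2))
8. [add_zero →] (d + 0)  →  d;  cost 7 ≤ 7, done

((b + d) * (a * -2))   [cost 7]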